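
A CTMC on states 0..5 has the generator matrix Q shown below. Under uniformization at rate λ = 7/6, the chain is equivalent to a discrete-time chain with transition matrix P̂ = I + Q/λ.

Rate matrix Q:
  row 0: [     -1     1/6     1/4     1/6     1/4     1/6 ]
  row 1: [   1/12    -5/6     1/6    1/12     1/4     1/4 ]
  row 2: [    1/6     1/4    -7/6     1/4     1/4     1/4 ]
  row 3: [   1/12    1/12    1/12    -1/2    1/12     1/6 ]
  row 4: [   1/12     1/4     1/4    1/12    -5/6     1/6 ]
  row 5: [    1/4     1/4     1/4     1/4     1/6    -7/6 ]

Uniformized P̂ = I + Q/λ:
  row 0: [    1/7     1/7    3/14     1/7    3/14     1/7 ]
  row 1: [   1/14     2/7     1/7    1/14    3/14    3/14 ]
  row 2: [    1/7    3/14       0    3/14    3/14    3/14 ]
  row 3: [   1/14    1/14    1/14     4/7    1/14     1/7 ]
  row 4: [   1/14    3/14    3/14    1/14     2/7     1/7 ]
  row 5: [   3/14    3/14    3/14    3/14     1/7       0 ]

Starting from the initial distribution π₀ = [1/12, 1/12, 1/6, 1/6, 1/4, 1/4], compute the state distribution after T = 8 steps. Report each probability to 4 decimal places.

t=0: π = [0.0833, 0.0833, 0.1667, 0.1667, 0.2500, 0.2500]
t=1: π = [0.1250, 0.1905, 0.1488, 0.2202, 0.1905, 0.1250]
t=2: π = [0.1088, 0.1875, 0.1373, 0.2296, 0.1875, 0.1492]
t=3: π = [0.1103, 0.1871, 0.1387, 0.2349, 0.1842, 0.1447]
t=4: π = [0.1099, 0.1862, 0.1376, 0.2373, 0.1835, 0.1454]
t=5: π = [0.1099, 0.1858, 0.1376, 0.2384, 0.1831, 0.1452]
t=6: π = [0.1099, 0.1857, 0.1375, 0.2389, 0.1829, 0.1452]
t=7: π = [0.1098, 0.1856, 0.1374, 0.2391, 0.1829, 0.1452]
t=8: π = [0.1098, 0.1855, 0.1374, 0.2392, 0.1828, 0.1452]

π = [0.1098, 0.1855, 0.1374, 0.2392, 0.1828, 0.1452]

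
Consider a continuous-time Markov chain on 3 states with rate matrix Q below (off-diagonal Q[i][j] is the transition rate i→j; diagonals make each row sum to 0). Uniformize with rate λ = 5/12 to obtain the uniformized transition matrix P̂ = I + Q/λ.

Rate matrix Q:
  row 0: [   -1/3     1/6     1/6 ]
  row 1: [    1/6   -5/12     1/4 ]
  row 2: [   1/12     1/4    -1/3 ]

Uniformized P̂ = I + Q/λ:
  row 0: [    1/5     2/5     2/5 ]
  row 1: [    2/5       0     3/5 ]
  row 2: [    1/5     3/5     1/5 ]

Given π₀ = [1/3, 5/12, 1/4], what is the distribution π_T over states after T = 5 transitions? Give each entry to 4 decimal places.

t=0: π = [0.3333, 0.4167, 0.2500]
t=1: π = [0.2833, 0.2833, 0.4333]
t=2: π = [0.2567, 0.3733, 0.3700]
t=3: π = [0.2747, 0.3247, 0.4007]
t=4: π = [0.2649, 0.3503, 0.3848]
t=5: π = [0.2701, 0.3369, 0.3931]

π = [0.2701, 0.3369, 0.3931]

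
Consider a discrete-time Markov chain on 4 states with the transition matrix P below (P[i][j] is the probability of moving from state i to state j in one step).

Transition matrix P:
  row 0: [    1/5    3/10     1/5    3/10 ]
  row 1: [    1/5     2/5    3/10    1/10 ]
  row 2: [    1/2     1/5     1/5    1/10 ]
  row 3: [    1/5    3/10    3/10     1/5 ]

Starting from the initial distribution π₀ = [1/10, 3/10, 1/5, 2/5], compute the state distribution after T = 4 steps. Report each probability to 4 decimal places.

t=0: π = [0.1000, 0.3000, 0.2000, 0.4000]
t=1: π = [0.2600, 0.3100, 0.2700, 0.1600]
t=2: π = [0.2810, 0.3040, 0.2470, 0.1680]
t=3: π = [0.2741, 0.3057, 0.2472, 0.1730]
t=4: π = [0.2742, 0.3059, 0.2479, 0.1721]

π = [0.2742, 0.3059, 0.2479, 0.1721]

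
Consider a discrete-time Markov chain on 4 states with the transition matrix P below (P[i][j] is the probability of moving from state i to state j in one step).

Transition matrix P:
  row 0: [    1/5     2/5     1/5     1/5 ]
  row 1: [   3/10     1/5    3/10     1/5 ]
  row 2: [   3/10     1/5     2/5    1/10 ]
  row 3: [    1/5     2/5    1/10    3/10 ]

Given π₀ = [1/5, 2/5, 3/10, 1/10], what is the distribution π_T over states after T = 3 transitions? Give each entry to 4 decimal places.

π = [0.2556, 0.2888, 0.2633, 0.1923]

t=0: π = [0.2000, 0.4000, 0.3000, 0.1000]
t=1: π = [0.2700, 0.2600, 0.2900, 0.1800]
t=2: π = [0.2550, 0.2900, 0.2660, 0.1890]
t=3: π = [0.2556, 0.2888, 0.2633, 0.1923]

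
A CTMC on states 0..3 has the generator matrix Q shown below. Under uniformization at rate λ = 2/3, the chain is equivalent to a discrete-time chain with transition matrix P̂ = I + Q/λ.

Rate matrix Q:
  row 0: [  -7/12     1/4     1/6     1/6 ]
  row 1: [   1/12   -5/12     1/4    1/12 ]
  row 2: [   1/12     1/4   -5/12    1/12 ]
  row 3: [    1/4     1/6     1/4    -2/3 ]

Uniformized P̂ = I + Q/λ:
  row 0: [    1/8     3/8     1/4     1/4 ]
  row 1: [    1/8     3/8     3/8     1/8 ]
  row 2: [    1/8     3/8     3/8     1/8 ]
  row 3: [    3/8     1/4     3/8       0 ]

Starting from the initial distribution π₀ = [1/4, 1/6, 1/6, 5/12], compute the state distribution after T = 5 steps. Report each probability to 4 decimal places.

t=0: π = [0.2500, 0.1667, 0.1667, 0.4167]
t=1: π = [0.2292, 0.3229, 0.3438, 0.1042]
t=2: π = [0.1510, 0.3620, 0.3464, 0.1406]
t=3: π = [0.1602, 0.3574, 0.3561, 0.1263]
t=4: π = [0.1566, 0.3592, 0.3550, 0.1292]
t=5: π = [0.1573, 0.3588, 0.3554, 0.1284]

π = [0.1573, 0.3588, 0.3554, 0.1284]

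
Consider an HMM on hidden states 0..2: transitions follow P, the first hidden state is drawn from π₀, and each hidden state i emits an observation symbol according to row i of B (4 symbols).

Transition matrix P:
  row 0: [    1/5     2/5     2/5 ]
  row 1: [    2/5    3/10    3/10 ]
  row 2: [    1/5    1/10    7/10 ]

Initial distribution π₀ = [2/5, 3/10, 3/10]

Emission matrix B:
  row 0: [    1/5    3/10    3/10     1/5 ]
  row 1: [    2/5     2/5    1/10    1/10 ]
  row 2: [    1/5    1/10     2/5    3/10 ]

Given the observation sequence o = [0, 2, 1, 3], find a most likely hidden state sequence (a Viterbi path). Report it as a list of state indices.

t=0: δ = [8.000e-02, 1.200e-01, 6.000e-02]  (obs o_0=0)
t=1: δ = [1.440e-02, 3.600e-03, 1.680e-02]  ψ = [1, 1, 2]  (obs o_1=2)
t=2: δ = [1.008e-03, 2.304e-03, 1.176e-03]  ψ = [2, 0, 2]  (obs o_2=1)
t=3: δ = [1.843e-04, 6.912e-05, 2.470e-04]  ψ = [1, 1, 2]  (obs o_3=3)
backtrack: best end state = 2; path = [2, 2, 2, 2]

path = [2, 2, 2, 2]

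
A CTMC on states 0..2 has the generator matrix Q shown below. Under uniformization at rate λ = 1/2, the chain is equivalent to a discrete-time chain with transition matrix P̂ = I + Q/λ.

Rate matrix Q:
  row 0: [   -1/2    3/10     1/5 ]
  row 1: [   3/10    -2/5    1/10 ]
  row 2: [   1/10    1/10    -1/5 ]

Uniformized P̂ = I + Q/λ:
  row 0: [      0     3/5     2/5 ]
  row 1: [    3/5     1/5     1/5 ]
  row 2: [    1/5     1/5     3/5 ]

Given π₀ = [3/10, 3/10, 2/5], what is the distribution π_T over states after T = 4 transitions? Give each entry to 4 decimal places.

t=0: π = [0.3000, 0.3000, 0.4000]
t=1: π = [0.2600, 0.3200, 0.4200]
t=2: π = [0.2760, 0.3040, 0.4200]
t=3: π = [0.2664, 0.3104, 0.4232]
t=4: π = [0.2709, 0.3066, 0.4226]

π = [0.2709, 0.3066, 0.4226]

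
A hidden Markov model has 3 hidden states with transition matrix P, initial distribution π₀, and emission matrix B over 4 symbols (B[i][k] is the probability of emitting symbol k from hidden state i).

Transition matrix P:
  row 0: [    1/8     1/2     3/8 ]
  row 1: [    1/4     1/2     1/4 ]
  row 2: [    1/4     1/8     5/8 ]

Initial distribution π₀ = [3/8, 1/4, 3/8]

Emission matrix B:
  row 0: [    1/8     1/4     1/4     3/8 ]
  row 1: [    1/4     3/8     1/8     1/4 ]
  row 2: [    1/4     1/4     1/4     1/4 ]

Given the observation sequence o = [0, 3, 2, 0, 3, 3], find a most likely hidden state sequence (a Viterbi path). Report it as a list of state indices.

t=0: δ = [4.688e-02, 6.250e-02, 9.375e-02]  (obs o_0=0)
t=1: δ = [8.789e-03, 7.812e-03, 1.465e-02]  ψ = [2, 1, 2]  (obs o_1=3)
t=2: δ = [9.155e-04, 5.493e-04, 2.289e-03]  ψ = [2, 0, 2]  (obs o_2=2)
t=3: δ = [7.153e-05, 1.144e-04, 3.576e-04]  ψ = [2, 0, 2]  (obs o_3=0)
t=4: δ = [3.353e-05, 1.431e-05, 5.588e-05]  ψ = [2, 1, 2]  (obs o_4=3)
t=5: δ = [5.239e-06, 4.191e-06, 8.731e-06]  ψ = [2, 0, 2]  (obs o_5=3)
backtrack: best end state = 2; path = [2, 2, 2, 2, 2, 2]

path = [2, 2, 2, 2, 2, 2]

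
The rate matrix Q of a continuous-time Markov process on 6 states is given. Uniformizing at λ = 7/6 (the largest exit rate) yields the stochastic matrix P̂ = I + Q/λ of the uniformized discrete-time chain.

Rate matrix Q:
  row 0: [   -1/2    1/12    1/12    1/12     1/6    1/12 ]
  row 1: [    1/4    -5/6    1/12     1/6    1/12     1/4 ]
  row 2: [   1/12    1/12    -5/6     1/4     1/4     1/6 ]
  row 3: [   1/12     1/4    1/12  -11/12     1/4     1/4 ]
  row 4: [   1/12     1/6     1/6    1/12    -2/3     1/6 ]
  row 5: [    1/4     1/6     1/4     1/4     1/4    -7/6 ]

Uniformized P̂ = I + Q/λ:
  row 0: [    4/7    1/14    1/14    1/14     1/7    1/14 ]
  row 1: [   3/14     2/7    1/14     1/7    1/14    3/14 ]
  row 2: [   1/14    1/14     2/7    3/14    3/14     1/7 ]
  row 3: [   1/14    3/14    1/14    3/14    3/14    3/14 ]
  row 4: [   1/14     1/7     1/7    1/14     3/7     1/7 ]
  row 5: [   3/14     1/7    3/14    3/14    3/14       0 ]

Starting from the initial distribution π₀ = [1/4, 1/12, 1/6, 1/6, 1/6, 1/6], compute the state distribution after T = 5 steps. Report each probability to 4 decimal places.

t=0: π = [0.2500, 0.0833, 0.1667, 0.1667, 0.1667, 0.1667]
t=1: π = [0.2321, 0.1369, 0.1429, 0.1488, 0.2202, 0.1190]
t=2: π = [0.2241, 0.1463, 0.1348, 0.1399, 0.2253, 0.1297]
t=3: π = [0.2229, 0.1481, 0.1349, 0.1396, 0.2257, 0.1288]
t=4: π = [0.2224, 0.1484, 0.1349, 0.1396, 0.2256, 0.1291]
t=5: π = [0.2223, 0.1485, 0.1349, 0.1397, 0.2255, 0.1291]

π = [0.2223, 0.1485, 0.1349, 0.1397, 0.2255, 0.1291]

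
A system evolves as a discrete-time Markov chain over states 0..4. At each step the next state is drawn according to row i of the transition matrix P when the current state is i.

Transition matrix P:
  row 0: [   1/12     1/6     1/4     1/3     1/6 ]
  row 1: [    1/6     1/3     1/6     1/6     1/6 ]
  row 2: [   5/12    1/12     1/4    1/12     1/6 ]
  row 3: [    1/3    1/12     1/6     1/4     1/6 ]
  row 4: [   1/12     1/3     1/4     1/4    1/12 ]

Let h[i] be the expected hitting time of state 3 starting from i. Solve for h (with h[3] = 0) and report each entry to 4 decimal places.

First-step conditioning: h[3] = 0; for i ≠ 3, h[i] = 1 + Σ_k P[i][k]·h[k].
  h[0] = 1 + 1/12·h[0] + 1/6·h[1] + 1/4·h[2] + 1/6·h[4]
  h[1] = 1 + 1/6·h[0] + 1/3·h[1] + 1/6·h[2] + 1/6·h[4]
  h[2] = 1 + 5/12·h[0] + 1/12·h[1] + 1/4·h[2] + 1/6·h[4]
  h[4] = 1 + 1/12·h[0] + 1/3·h[1] + 1/4·h[2] + 1/12·h[4]
Solving the 4×4 linear system over states ≠ 3 gives exactly h = [663/151, 780/151, 819/151, 0, 732/151] (h[3] = 0 is the target).

h = [4.3907, 5.1656, 5.4238, 0.0000, 4.8477]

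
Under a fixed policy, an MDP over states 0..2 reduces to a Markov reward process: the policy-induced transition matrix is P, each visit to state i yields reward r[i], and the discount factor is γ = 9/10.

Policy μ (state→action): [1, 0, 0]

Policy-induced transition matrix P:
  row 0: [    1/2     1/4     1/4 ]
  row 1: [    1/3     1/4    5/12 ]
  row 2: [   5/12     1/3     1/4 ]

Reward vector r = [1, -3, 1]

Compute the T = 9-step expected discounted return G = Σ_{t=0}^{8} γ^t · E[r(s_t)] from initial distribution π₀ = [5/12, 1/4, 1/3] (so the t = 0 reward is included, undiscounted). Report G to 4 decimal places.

t=0: π = [0.4167, 0.2500, 0.3333], E[r] = 0.0000, γ^t·E[r] = 0.000000, running G = 0.000000
t=1: π = [0.4306, 0.2778, 0.2917], E[r] = -0.1111, γ^t·E[r] = -0.100000, running G = -0.100000
t=2: π = [0.4294, 0.2743, 0.2963], E[r] = -0.0972, γ^t·E[r] = -0.078750, running G = -0.178750
t=3: π = [0.4296, 0.2747, 0.2957], E[r] = -0.0988, γ^t·E[r] = -0.072000, running G = -0.250750
t=4: π = [0.4296, 0.2746, 0.2958], E[r] = -0.0986, γ^t·E[r] = -0.064673, running G = -0.315423
t=5: π = [0.4296, 0.2746, 0.2958], E[r] = -0.0986, γ^t·E[r] = -0.058219, running G = -0.373642
t=6: π = [0.4296, 0.2746, 0.2958], E[r] = -0.0986, γ^t·E[r] = -0.052395, running G = -0.426038
t=7: π = [0.4296, 0.2746, 0.2958], E[r] = -0.0986, γ^t·E[r] = -0.047156, running G = -0.473194
t=8: π = [0.4296, 0.2746, 0.2958], E[r] = -0.0986, γ^t·E[r] = -0.042440, running G = -0.515634

G = -0.5156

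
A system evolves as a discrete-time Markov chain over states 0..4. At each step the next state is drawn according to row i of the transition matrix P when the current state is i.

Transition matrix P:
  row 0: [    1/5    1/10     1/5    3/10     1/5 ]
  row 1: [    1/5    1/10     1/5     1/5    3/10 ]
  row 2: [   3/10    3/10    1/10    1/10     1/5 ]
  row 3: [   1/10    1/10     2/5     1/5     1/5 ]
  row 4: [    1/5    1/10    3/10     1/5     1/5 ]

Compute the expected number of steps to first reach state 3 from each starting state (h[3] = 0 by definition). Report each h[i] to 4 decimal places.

First-step conditioning: h[3] = 0; for i ≠ 3, h[i] = 1 + Σ_k P[i][k]·h[k].
  h[0] = 1 + 1/5·h[0] + 1/10·h[1] + 1/5·h[2] + 1/5·h[4]
  h[1] = 1 + 1/5·h[0] + 1/10·h[1] + 1/5·h[2] + 3/10·h[4]
  h[2] = 1 + 3/10·h[0] + 3/10·h[1] + 1/10·h[2] + 1/5·h[4]
  h[4] = 1 + 1/5·h[0] + 1/10·h[1] + 3/10·h[2] + 1/5·h[4]
Solving the 4×4 linear system over states ≠ 3 gives exactly h = [3660/821, 4070/821, 4400/821, 0, 4100/821] (h[3] = 0 is the target).

h = [4.4580, 4.9574, 5.3593, 0.0000, 4.9939]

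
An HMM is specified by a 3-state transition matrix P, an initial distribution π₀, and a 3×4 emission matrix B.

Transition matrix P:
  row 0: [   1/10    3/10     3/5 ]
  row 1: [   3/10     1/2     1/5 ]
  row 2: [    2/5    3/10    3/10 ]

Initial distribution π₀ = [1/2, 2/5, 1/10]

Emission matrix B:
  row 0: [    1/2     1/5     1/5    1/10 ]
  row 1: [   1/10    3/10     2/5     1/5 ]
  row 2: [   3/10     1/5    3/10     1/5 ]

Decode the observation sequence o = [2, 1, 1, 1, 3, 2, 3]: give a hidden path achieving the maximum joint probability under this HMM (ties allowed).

t=0: δ = [1.000e-01, 1.600e-01, 3.000e-02]  (obs o_0=2)
t=1: δ = [9.600e-03, 2.400e-02, 1.200e-02]  ψ = [1, 1, 0]  (obs o_1=1)
t=2: δ = [1.440e-03, 3.600e-03, 1.152e-03]  ψ = [1, 1, 0]  (obs o_2=1)
t=3: δ = [2.160e-04, 5.400e-04, 1.728e-04]  ψ = [1, 1, 0]  (obs o_3=1)
t=4: δ = [1.620e-05, 5.400e-05, 2.592e-05]  ψ = [1, 1, 0]  (obs o_4=3)
t=5: δ = [3.240e-06, 1.080e-05, 3.240e-06]  ψ = [1, 1, 1]  (obs o_5=2)
t=6: δ = [3.240e-07, 1.080e-06, 4.320e-07]  ψ = [1, 1, 1]  (obs o_6=3)
backtrack: best end state = 1; path = [1, 1, 1, 1, 1, 1, 1]

path = [1, 1, 1, 1, 1, 1, 1]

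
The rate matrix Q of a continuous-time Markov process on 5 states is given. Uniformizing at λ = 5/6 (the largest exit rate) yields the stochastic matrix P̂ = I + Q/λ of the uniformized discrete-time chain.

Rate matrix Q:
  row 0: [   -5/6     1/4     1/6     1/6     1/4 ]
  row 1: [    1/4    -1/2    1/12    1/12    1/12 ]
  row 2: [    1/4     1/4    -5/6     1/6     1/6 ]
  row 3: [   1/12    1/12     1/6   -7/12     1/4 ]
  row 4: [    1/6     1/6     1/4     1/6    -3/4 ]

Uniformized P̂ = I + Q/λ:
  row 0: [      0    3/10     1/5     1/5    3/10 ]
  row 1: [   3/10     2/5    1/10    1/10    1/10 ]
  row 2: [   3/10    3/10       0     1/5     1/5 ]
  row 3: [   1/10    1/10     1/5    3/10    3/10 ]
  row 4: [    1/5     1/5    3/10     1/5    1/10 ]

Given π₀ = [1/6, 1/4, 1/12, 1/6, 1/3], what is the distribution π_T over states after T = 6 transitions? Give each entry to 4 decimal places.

π = [0.1865, 0.2693, 0.1602, 0.1923, 0.1918]

t=0: π = [0.1667, 0.2500, 0.0833, 0.1667, 0.3333]
t=1: π = [0.1833, 0.2583, 0.1917, 0.1917, 0.1750]
t=2: π = [0.1892, 0.2700, 0.1533, 0.1933, 0.1942]
t=3: π = [0.1852, 0.2689, 0.1618, 0.1923, 0.1918]
t=4: π = [0.1868, 0.2692, 0.1599, 0.1923, 0.1917]
t=5: π = [0.1863, 0.2693, 0.1603, 0.1923, 0.1918]
t=6: π = [0.1865, 0.2693, 0.1602, 0.1923, 0.1918]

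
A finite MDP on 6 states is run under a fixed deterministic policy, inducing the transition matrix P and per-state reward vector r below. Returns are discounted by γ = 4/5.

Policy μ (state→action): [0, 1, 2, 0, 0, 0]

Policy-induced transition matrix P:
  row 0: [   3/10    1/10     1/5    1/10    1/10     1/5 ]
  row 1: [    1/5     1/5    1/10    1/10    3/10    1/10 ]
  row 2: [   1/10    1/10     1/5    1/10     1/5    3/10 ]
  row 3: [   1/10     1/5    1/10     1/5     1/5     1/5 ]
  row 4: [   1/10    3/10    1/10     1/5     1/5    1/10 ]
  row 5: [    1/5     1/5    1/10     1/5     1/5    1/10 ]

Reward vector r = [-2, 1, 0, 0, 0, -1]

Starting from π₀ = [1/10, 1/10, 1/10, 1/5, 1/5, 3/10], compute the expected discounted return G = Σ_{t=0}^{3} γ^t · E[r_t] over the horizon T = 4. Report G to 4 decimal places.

G = -0.9626

t=0: π = [0.1000, 0.1000, 0.1000, 0.2000, 0.2000, 0.3000], E[r] = -0.4000, γ^t·E[r] = -0.400000, running G = -0.400000
t=1: π = [0.1600, 0.2000, 0.1200, 0.1700, 0.2000, 0.1500], E[r] = -0.2700, γ^t·E[r] = -0.216000, running G = -0.616000
t=2: π = [0.1670, 0.1920, 0.1280, 0.1520, 0.2040, 0.1570], E[r] = -0.2990, γ^t·E[r] = -0.191360, running G = -0.807360
t=3: π = [0.1683, 0.1909, 0.1295, 0.1513, 0.2025, 0.1575], E[r] = -0.3032, γ^t·E[r] = -0.155238, running G = -0.962598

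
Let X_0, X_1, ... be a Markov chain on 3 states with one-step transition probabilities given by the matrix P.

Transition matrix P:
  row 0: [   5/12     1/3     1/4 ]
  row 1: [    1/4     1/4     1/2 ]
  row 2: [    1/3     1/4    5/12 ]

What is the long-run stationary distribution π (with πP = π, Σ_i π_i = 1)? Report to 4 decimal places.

π = [0.3383, 0.2782, 0.3835]

Balance equations π_j = Σ_i π_i·P[i][j]:
  π_0 = 5/12·π_0 + 1/4·π_1 + 1/3·π_2
  π_1 = 1/3·π_0 + 1/4·π_1 + 1/4·π_2
  normalize: π_0 + π_1 + π_2 = 1
Solving the linear system gives exactly π = [45/133, 37/133, 51/133].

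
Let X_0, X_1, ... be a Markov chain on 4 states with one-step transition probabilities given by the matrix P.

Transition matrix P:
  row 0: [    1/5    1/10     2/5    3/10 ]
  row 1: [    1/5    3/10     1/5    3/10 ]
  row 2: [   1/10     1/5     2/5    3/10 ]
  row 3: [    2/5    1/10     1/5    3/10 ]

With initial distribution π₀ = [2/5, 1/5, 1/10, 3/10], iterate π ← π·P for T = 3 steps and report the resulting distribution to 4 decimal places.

π = [0.2290, 0.1630, 0.3080, 0.3000]

t=0: π = [0.4000, 0.2000, 0.1000, 0.3000]
t=1: π = [0.2500, 0.1500, 0.3000, 0.3000]
t=2: π = [0.2300, 0.1600, 0.3100, 0.3000]
t=3: π = [0.2290, 0.1630, 0.3080, 0.3000]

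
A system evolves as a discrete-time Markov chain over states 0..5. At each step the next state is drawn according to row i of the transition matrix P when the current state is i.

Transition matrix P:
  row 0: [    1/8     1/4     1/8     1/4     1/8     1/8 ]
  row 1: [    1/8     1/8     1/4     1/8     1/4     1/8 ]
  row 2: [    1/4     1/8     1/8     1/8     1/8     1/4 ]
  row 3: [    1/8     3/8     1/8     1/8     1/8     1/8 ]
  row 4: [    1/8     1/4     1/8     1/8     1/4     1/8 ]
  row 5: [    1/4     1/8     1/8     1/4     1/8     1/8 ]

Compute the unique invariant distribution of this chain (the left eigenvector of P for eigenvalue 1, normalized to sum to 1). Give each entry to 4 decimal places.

π = [0.1619, 0.2076, 0.1509, 0.1632, 0.1725, 0.1439]

Balance equations π_j = Σ_i π_i·P[i][j]:
  π_0 = 1/8·π_0 + 1/8·π_1 + 1/4·π_2 + 1/8·π_3 + 1/8·π_4 + 1/4·π_5
  π_1 = 1/4·π_0 + 1/8·π_1 + 1/8·π_2 + 3/8·π_3 + 1/4·π_4 + 1/8·π_5
  π_2 = 1/8·π_0 + 1/4·π_1 + 1/8·π_2 + 1/8·π_3 + 1/8·π_4 + 1/8·π_5
  π_3 = 1/4·π_0 + 1/8·π_1 + 1/8·π_2 + 1/8·π_3 + 1/8·π_4 + 1/4·π_5
  π_4 = 1/8·π_0 + 1/4·π_1 + 1/8·π_2 + 1/8·π_3 + 1/4·π_4 + 1/8·π_5
  normalize: π_0 + π_1 + π_2 + π_3 + π_4 + π_5 = 1
Solving the linear system gives exactly π = [6057/37423, 7769/37423, 5649/37423, 6108/37423, 6456/37423, 5384/37423].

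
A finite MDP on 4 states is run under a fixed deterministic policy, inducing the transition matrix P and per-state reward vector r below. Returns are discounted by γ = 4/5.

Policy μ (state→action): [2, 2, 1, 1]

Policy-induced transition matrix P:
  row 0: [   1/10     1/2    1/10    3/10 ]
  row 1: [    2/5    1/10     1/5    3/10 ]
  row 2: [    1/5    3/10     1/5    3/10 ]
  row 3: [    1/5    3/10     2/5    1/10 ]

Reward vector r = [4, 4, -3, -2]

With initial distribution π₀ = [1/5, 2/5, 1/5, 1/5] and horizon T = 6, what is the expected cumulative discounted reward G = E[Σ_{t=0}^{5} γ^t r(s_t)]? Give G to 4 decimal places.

t=0: π = [0.2000, 0.4000, 0.2000, 0.2000], E[r] = 1.4000, γ^t·E[r] = 1.400000, running G = 1.400000
t=1: π = [0.2600, 0.2600, 0.2200, 0.2600], E[r] = 0.9000, γ^t·E[r] = 0.720000, running G = 2.120000
t=2: π = [0.2260, 0.3000, 0.2260, 0.2480], E[r] = 0.9300, γ^t·E[r] = 0.595200, running G = 2.715200
t=3: π = [0.2374, 0.2852, 0.2270, 0.2504], E[r] = 0.9086, γ^t·E[r] = 0.465203, running G = 3.180403
t=4: π = [0.2333, 0.2904, 0.2263, 0.2499], E[r] = 0.9161, γ^t·E[r] = 0.375235, running G = 3.555638
t=5: π = [0.2348, 0.2886, 0.2267, 0.2500], E[r] = 0.9133, γ^t·E[r] = 0.299279, running G = 3.854916

G = 3.8549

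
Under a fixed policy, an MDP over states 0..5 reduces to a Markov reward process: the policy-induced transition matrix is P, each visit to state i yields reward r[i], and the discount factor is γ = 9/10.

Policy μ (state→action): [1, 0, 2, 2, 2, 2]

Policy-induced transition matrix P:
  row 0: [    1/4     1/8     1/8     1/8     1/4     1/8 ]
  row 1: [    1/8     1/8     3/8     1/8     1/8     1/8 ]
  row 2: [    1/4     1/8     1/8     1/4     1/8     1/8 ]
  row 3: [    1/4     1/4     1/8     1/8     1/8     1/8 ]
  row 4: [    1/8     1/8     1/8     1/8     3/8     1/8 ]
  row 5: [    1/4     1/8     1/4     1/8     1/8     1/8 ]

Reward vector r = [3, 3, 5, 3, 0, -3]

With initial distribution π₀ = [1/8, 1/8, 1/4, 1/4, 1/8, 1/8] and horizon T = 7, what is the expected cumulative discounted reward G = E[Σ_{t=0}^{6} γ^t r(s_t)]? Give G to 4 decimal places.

G = 10.9006

t=0: π = [0.1250, 0.1250, 0.2500, 0.2500, 0.1250, 0.1250], E[r] = 2.3750, γ^t·E[r] = 2.375000, running G = 2.375000
t=1: π = [0.2188, 0.1563, 0.1719, 0.1563, 0.1719, 0.1250], E[r] = 2.0781, γ^t·E[r] = 1.870313, running G = 4.245313
t=2: π = [0.2090, 0.1445, 0.1797, 0.1465, 0.1953, 0.1250], E[r] = 2.0234, γ^t·E[r] = 1.638984, running G = 5.884297
t=3: π = [0.2075, 0.1433, 0.1768, 0.1475, 0.2000, 0.1250], E[r] = 2.0037, γ^t·E[r] = 1.460670, running G = 7.344967
t=4: π = [0.2071, 0.1434, 0.1765, 0.1471, 0.2009, 0.1250], E[r] = 2.0001, γ^t·E[r] = 1.312280, running G = 8.657247
t=5: π = [0.2070, 0.1434, 0.1765, 0.1471, 0.2011, 0.1250], E[r] = 1.9996, γ^t·E[r] = 1.180750, running G = 9.837997
t=6: π = [0.2069, 0.1434, 0.1765, 0.1471, 0.2011, 0.1250], E[r] = 1.9995, γ^t·E[r] = 1.062614, running G = 10.900611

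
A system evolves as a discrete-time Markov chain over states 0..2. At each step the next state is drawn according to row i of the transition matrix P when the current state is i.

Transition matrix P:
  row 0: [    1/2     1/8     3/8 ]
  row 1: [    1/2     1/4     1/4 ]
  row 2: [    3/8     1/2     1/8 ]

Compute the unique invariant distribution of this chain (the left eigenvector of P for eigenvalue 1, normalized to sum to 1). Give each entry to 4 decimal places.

π = [0.4658, 0.2603, 0.2740]

Balance equations π_j = Σ_i π_i·P[i][j]:
  π_0 = 1/2·π_0 + 1/2·π_1 + 3/8·π_2
  π_1 = 1/8·π_0 + 1/4·π_1 + 1/2·π_2
  normalize: π_0 + π_1 + π_2 = 1
Solving the linear system gives exactly π = [34/73, 19/73, 20/73].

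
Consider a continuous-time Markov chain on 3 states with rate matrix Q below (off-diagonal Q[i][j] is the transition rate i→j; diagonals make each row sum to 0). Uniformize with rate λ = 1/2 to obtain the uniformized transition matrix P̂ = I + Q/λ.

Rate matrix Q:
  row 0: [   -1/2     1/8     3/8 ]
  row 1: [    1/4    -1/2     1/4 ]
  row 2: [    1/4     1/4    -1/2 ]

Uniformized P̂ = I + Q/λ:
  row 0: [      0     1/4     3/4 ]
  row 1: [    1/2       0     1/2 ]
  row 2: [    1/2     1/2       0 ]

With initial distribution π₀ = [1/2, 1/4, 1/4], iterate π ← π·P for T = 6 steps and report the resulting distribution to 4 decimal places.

t=0: π = [0.5000, 0.2500, 0.2500]
t=1: π = [0.2500, 0.2500, 0.5000]
t=2: π = [0.3750, 0.3125, 0.3125]
t=3: π = [0.3125, 0.2500, 0.4375]
t=4: π = [0.3438, 0.2969, 0.3594]
t=5: π = [0.3281, 0.2656, 0.4063]
t=6: π = [0.3359, 0.2852, 0.3789]

π = [0.3359, 0.2852, 0.3789]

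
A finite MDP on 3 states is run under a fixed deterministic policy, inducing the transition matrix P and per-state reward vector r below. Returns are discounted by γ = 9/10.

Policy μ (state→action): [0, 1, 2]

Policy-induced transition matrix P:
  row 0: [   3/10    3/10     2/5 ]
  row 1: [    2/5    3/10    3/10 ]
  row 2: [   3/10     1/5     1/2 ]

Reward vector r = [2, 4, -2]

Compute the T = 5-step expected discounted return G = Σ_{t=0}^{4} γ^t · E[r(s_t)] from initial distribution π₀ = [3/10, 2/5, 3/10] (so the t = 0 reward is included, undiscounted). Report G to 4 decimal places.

G = 4.3755

t=0: π = [0.3000, 0.4000, 0.3000], E[r] = 1.6000, γ^t·E[r] = 1.600000, running G = 1.600000
t=1: π = [0.3400, 0.2700, 0.3900], E[r] = 0.9800, γ^t·E[r] = 0.882000, running G = 2.482000
t=2: π = [0.3270, 0.2610, 0.4120], E[r] = 0.8740, γ^t·E[r] = 0.707940, running G = 3.189940
t=3: π = [0.3261, 0.2588, 0.4151], E[r] = 0.8572, γ^t·E[r] = 0.624899, running G = 3.814839
t=4: π = [0.3259, 0.2585, 0.4156], E[r] = 0.8545, γ^t·E[r] = 0.560611, running G = 4.375450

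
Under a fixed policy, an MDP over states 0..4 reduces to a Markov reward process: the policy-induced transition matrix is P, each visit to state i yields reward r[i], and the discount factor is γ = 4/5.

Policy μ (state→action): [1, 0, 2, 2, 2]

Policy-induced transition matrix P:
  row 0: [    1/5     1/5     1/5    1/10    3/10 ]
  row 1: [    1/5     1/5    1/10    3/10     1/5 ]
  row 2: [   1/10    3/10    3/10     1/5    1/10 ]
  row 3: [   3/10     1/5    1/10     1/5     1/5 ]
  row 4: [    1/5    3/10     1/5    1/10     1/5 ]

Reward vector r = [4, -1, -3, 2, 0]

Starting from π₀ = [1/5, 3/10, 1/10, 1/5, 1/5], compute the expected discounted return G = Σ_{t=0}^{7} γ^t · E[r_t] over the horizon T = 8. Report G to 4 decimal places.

G = 1.9711

t=0: π = [0.2000, 0.3000, 0.1000, 0.2000, 0.2000], E[r] = 0.6000, γ^t·E[r] = 0.600000, running G = 0.600000
t=1: π = [0.2100, 0.2300, 0.1600, 0.1900, 0.2100], E[r] = 0.5100, γ^t·E[r] = 0.408000, running G = 1.008000
t=2: π = [0.2030, 0.2370, 0.1740, 0.1810, 0.2050], E[r] = 0.4150, γ^t·E[r] = 0.265600, running G = 1.273600
t=3: π = [0.2007, 0.2379, 0.1756, 0.1829, 0.2029], E[r] = 0.4039, γ^t·E[r] = 0.206797, running G = 1.480397
t=4: π = [0.2007, 0.2379, 0.1755, 0.1834, 0.2025], E[r] = 0.4055, γ^t·E[r] = 0.166089, running G = 1.646486
t=5: π = [0.2008, 0.2378, 0.1754, 0.1835, 0.2025], E[r] = 0.4060, γ^t·E[r] = 0.133052, running G = 1.779538
t=6: π = [0.2008, 0.2378, 0.1754, 0.1834, 0.2025], E[r] = 0.4061, γ^t·E[r] = 0.106449, running G = 1.885986
t=7: π = [0.2008, 0.2378, 0.1754, 0.1834, 0.2025], E[r] = 0.4061, γ^t·E[r] = 0.085156, running G = 1.971143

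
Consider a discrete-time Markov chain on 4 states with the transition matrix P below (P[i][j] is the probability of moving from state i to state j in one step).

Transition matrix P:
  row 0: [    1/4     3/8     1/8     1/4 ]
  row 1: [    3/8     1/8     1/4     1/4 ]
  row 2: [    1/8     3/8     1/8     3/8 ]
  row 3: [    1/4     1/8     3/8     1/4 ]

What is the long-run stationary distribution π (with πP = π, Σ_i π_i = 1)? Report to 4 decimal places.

π = [0.2524, 0.2444, 0.2251, 0.2781]

Balance equations π_j = Σ_i π_i·P[i][j]:
  π_0 = 1/4·π_0 + 3/8·π_1 + 1/8·π_2 + 1/4·π_3
  π_1 = 3/8·π_0 + 1/8·π_1 + 3/8·π_2 + 1/8·π_3
  π_2 = 1/8·π_0 + 1/4·π_1 + 1/8·π_2 + 3/8·π_3
  normalize: π_0 + π_1 + π_2 + π_3 = 1
Solving the linear system gives exactly π = [157/622, 76/311, 70/311, 173/622].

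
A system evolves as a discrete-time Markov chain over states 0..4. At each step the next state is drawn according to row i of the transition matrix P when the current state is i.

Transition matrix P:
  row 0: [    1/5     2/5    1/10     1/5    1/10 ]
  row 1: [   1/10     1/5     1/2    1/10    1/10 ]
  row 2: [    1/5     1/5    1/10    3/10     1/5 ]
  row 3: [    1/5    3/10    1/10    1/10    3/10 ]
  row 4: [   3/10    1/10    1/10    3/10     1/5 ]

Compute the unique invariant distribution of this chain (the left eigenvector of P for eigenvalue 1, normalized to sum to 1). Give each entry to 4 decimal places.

π = [0.1935, 0.2405, 0.1962, 0.1938, 0.1760]

Balance equations π_j = Σ_i π_i·P[i][j]:
  π_0 = 1/5·π_0 + 1/10·π_1 + 1/5·π_2 + 1/5·π_3 + 3/10·π_4
  π_1 = 2/5·π_0 + 1/5·π_1 + 1/5·π_2 + 3/10·π_3 + 1/10·π_4
  π_2 = 1/10·π_0 + 1/2·π_1 + 1/10·π_2 + 1/10·π_3 + 1/10·π_4
  π_3 = 1/5·π_0 + 1/10·π_1 + 3/10·π_2 + 1/10·π_3 + 3/10·π_4
  normalize: π_0 + π_1 + π_2 + π_3 + π_4 = 1
Solving the linear system gives exactly π = [6/31, 999/4154, 815/4154, 805/4154, 731/4154].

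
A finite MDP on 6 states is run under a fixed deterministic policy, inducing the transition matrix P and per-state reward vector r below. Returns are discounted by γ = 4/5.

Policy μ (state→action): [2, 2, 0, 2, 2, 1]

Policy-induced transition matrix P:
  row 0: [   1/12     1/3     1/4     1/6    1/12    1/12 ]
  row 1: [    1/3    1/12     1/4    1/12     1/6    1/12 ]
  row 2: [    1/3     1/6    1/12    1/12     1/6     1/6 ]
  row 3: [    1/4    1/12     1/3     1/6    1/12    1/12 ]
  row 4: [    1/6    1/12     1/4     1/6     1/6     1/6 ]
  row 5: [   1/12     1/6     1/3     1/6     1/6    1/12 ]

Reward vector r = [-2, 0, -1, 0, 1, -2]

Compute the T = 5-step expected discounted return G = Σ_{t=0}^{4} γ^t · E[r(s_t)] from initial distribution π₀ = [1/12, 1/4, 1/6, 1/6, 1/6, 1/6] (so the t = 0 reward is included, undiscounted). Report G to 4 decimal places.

G = -2.3052

t=0: π = [0.0833, 0.2500, 0.1667, 0.1667, 0.1667, 0.1667], E[r] = -0.5000, γ^t·E[r] = -0.500000, running G = -0.500000
t=1: π = [0.2292, 0.1319, 0.2500, 0.1319, 0.1458, 0.1111], E[r] = -0.7847, γ^t·E[r] = -0.627778, running G = -1.127778
t=2: π = [0.2130, 0.1707, 0.2286, 0.1348, 0.1366, 0.1163], E[r] = -0.7506, γ^t·E[r] = -0.480370, running G = -1.608148
t=3: π = [0.2170, 0.1653, 0.2328, 0.1334, 0.1377, 0.1138], E[r] = -0.7567, γ^t·E[r] = -0.387432, running G = -1.995580
t=4: π = [0.2166, 0.1665, 0.2318, 0.1335, 0.1375, 0.1142], E[r] = -0.7559, γ^t·E[r] = -0.309615, running G = -2.305195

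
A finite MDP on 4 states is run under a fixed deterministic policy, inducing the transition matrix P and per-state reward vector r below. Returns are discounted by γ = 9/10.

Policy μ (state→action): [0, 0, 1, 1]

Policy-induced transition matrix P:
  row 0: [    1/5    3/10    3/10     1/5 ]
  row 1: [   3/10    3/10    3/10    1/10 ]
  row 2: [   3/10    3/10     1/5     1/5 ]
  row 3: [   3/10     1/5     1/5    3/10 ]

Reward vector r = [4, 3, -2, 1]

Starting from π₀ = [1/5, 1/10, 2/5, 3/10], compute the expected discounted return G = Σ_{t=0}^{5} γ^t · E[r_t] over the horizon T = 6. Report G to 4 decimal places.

G = 6.6114

t=0: π = [0.2000, 0.1000, 0.4000, 0.3000], E[r] = 0.6000, γ^t·E[r] = 0.600000, running G = 0.600000
t=1: π = [0.2800, 0.2700, 0.2300, 0.2200], E[r] = 1.6900, γ^t·E[r] = 1.521000, running G = 2.121000
t=2: π = [0.2720, 0.2780, 0.2550, 0.1950], E[r] = 1.6070, γ^t·E[r] = 1.301670, running G = 3.422670
t=3: π = [0.2728, 0.2805, 0.2550, 0.1917], E[r] = 1.6144, γ^t·E[r] = 1.176898, running G = 4.599568
t=4: π = [0.2727, 0.2808, 0.2553, 0.1911], E[r] = 1.6138, γ^t·E[r] = 1.058834, running G = 5.658401
t=5: π = [0.2727, 0.2809, 0.2554, 0.1910], E[r] = 1.6139, γ^t·E[r] = 0.952989, running G = 6.611390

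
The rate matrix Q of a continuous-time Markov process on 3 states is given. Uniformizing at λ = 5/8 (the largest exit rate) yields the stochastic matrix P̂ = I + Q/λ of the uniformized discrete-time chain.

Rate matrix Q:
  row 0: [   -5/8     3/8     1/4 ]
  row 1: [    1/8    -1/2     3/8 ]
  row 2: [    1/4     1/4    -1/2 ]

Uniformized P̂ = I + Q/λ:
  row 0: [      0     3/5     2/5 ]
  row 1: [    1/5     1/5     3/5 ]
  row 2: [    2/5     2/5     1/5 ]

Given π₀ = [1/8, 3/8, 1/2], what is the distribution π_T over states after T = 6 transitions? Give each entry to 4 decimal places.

π = [0.2327, 0.3721, 0.3952]

t=0: π = [0.1250, 0.3750, 0.5000]
t=1: π = [0.2750, 0.3500, 0.3750]
t=2: π = [0.2200, 0.3850, 0.3950]
t=3: π = [0.2350, 0.3670, 0.3980]
t=4: π = [0.2326, 0.3736, 0.3938]
t=5: π = [0.2322, 0.3718, 0.3960]
t=6: π = [0.2327, 0.3721, 0.3952]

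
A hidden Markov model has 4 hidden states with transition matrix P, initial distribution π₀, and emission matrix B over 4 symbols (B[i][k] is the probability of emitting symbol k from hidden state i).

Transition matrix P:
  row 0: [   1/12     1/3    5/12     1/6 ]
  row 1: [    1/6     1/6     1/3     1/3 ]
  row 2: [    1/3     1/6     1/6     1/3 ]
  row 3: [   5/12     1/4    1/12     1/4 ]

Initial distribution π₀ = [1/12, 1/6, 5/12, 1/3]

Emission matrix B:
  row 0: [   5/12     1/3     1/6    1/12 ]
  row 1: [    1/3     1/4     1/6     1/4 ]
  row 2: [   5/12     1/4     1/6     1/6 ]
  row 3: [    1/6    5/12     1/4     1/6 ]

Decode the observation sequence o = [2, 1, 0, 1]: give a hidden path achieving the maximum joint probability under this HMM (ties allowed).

t=0: δ = [1.389e-02, 2.778e-02, 6.944e-02, 8.333e-02]  (obs o_0=2)
t=1: δ = [1.157e-02, 5.208e-03, 2.894e-03, 9.645e-03]  ψ = [3, 3, 2, 2]  (obs o_1=1)
t=2: δ = [1.674e-03, 1.286e-03, 2.009e-03, 4.019e-04]  ψ = [3, 0, 0, 3]  (obs o_2=0)
t=3: δ = [2.233e-04, 1.395e-04, 1.744e-04, 2.791e-04]  ψ = [2, 0, 0, 2]  (obs o_3=1)
backtrack: best end state = 3; path = [3, 0, 2, 3]

path = [3, 0, 2, 3]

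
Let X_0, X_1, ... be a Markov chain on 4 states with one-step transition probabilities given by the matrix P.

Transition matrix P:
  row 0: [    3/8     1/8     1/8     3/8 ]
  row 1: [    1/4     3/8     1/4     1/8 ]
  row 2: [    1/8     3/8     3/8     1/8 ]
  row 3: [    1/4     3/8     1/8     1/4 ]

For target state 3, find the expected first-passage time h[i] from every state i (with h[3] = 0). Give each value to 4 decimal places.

First-step conditioning: h[3] = 0; for i ≠ 3, h[i] = 1 + Σ_k P[i][k]·h[k].
  h[0] = 1 + 3/8·h[0] + 1/8·h[1] + 1/8·h[2]
  h[1] = 1 + 1/4·h[0] + 3/8·h[1] + 1/4·h[2]
  h[2] = 1 + 1/8·h[0] + 3/8·h[1] + 3/8·h[2]
Solving the 3×3 linear system over states ≠ 3 gives exactly h = [34/9, 16/3, 50/9, 0] (h[3] = 0 is the target).

h = [3.7778, 5.3333, 5.5556, 0.0000]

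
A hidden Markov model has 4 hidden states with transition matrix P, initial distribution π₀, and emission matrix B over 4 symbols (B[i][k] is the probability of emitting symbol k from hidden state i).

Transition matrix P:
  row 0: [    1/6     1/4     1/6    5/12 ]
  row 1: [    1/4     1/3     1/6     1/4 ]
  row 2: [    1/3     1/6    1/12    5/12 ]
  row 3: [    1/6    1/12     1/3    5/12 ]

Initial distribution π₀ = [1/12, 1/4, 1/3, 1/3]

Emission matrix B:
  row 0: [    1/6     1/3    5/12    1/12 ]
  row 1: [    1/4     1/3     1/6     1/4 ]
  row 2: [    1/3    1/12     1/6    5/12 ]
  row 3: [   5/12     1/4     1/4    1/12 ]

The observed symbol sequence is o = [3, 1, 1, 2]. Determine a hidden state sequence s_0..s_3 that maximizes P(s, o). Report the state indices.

t=0: δ = [6.944e-03, 6.250e-02, 1.389e-01, 2.778e-02]  (obs o_0=3)
t=1: δ = [1.543e-02, 7.716e-03, 9.645e-04, 1.447e-02]  ψ = [2, 2, 2, 2]  (obs o_1=1)
t=2: δ = [8.573e-04, 1.286e-03, 4.019e-04, 1.608e-03]  ψ = [0, 0, 3, 0]  (obs o_2=1)
t=3: δ = [1.340e-04, 7.144e-05, 8.931e-05, 1.674e-04]  ψ = [1, 1, 3, 3]  (obs o_3=2)
backtrack: best end state = 3; path = [2, 0, 3, 3]

path = [2, 0, 3, 3]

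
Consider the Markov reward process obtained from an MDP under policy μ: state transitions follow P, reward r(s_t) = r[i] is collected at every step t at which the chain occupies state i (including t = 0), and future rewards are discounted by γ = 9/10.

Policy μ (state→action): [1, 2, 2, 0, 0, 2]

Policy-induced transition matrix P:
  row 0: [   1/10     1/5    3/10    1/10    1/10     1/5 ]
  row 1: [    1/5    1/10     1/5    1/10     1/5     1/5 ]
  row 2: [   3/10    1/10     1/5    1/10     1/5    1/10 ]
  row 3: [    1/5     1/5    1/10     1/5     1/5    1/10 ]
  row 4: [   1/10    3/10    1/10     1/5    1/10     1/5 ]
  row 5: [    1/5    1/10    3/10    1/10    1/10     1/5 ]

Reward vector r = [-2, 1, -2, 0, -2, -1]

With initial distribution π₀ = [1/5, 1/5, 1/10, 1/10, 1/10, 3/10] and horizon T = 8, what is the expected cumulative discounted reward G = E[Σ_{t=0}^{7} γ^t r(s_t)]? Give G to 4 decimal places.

G = -6.0805

t=0: π = [0.2000, 0.2000, 0.1000, 0.1000, 0.1000, 0.3000], E[r] = -0.9000, γ^t·E[r] = -0.900000, running G = -0.900000
t=1: π = [0.1800, 0.1500, 0.2300, 0.1200, 0.1400, 0.1800], E[r] = -1.1300, γ^t·E[r] = -1.017000, running G = -1.917000
t=2: π = [0.1910, 0.1580, 0.2100, 0.1260, 0.1500, 0.1650], E[r] = -1.1090, γ^t·E[r] = -0.898290, running G = -2.815290
t=3: π = [0.1869, 0.1617, 0.2080, 0.1276, 0.1494, 0.1664], E[r] = -1.0933, γ^t·E[r] = -0.797016, running G = -3.612306
t=4: π = [0.1872, 0.1613, 0.2076, 0.1277, 0.1497, 0.1664], E[r] = -1.0942, γ^t·E[r] = -0.717885, running G = -4.330191
t=5: π = [0.1871, 0.1614, 0.2076, 0.1277, 0.1497, 0.1665], E[r] = -1.0937, γ^t·E[r] = -0.645847, running G = -4.976038
t=6: π = [0.1871, 0.1614, 0.2076, 0.1277, 0.1497, 0.1665], E[r] = -1.0938, γ^t·E[r] = -0.581295, running G = -5.557333
t=7: π = [0.1871, 0.1614, 0.2076, 0.1277, 0.1497, 0.1665], E[r] = -1.0938, γ^t·E[r] = -0.523159, running G = -6.080492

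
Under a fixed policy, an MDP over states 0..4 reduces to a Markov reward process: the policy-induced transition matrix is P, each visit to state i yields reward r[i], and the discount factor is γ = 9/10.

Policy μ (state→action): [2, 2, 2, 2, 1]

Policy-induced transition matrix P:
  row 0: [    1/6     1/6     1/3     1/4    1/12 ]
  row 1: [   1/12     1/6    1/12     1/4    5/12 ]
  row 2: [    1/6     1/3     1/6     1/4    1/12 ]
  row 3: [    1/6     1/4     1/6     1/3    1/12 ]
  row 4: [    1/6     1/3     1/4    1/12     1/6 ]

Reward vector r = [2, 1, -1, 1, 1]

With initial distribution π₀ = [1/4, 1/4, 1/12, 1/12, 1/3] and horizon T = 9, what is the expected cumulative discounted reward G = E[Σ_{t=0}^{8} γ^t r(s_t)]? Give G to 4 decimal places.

t=0: π = [0.2500, 0.2500, 0.0833, 0.0833, 0.3333], E[r] = 1.0833, γ^t·E[r] = 1.083333, running G = 1.083333
t=1: π = [0.1458, 0.2431, 0.2153, 0.2014, 0.1944], E[r] = 0.7153, γ^t·E[r] = 0.643750, running G = 1.727083
t=2: π = [0.1464, 0.2517, 0.1869, 0.2344, 0.1806], E[r] = 0.7726, γ^t·E[r] = 0.625781, running G = 2.352865
t=3: π = [0.1457, 0.2474, 0.1851, 0.2394, 0.1823], E[r] = 0.7754, γ^t·E[r] = 0.565277, running G = 2.918142
t=4: π = [0.1460, 0.2479, 0.1855, 0.2396, 0.1810], E[r] = 0.7750, γ^t·E[r] = 0.508483, running G = 3.426625
t=5: π = [0.1460, 0.2477, 0.1854, 0.2398, 0.1810], E[r] = 0.7751, γ^t·E[r] = 0.457712, running G = 3.884337
t=6: π = [0.1460, 0.2477, 0.1854, 0.2398, 0.1810], E[r] = 0.7751, γ^t·E[r] = 0.411938, running G = 4.296274
t=7: π = [0.1460, 0.2477, 0.1854, 0.2398, 0.1810], E[r] = 0.7751, γ^t·E[r] = 0.370746, running G = 4.667020
t=8: π = [0.1460, 0.2477, 0.1854, 0.2398, 0.1810], E[r] = 0.7751, γ^t·E[r] = 0.333671, running G = 5.000691

G = 5.0007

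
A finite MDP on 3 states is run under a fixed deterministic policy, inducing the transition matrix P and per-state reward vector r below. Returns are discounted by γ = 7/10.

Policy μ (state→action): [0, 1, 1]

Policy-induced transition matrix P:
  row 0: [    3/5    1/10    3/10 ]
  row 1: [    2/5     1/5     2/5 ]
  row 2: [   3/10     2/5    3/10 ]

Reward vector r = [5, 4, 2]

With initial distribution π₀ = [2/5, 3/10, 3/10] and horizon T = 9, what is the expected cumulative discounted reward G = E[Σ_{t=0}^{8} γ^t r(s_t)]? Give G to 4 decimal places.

t=0: π = [0.4000, 0.3000, 0.3000], E[r] = 3.8000, γ^t·E[r] = 3.800000, running G = 3.800000
t=1: π = [0.4500, 0.2200, 0.3300], E[r] = 3.7900, γ^t·E[r] = 2.653000, running G = 6.453000
t=2: π = [0.4570, 0.2210, 0.3220], E[r] = 3.8130, γ^t·E[r] = 1.868370, running G = 8.321370
t=3: π = [0.4592, 0.2187, 0.3221], E[r] = 3.8150, γ^t·E[r] = 1.308545, running G = 9.629915
t=4: π = [0.4596, 0.2185, 0.3219], E[r] = 3.8159, γ^t·E[r] = 0.916195, running G = 10.546110
t=5: π = [0.4597, 0.2184, 0.3219], E[r] = 3.8160, γ^t·E[r] = 0.641362, running G = 11.187472
t=6: π = [0.4598, 0.2184, 0.3218], E[r] = 3.8161, γ^t·E[r] = 0.448958, running G = 11.636430
t=7: π = [0.4598, 0.2184, 0.3218], E[r] = 3.8161, γ^t·E[r] = 0.314271, running G = 11.950701
t=8: π = [0.4598, 0.2184, 0.3218], E[r] = 3.8161, γ^t·E[r] = 0.219990, running G = 12.170691

G = 12.1707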